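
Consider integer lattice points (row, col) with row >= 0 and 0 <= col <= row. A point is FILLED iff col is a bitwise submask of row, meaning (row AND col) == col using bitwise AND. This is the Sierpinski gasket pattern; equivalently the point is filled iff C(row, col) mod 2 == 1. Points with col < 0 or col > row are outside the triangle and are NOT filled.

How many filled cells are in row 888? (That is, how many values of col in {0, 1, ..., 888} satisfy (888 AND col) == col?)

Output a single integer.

Answer: 64

Derivation:
888 in binary = 1101111000
popcount(888) = number of 1-bits in 1101111000 = 6
A col c satisfies (888 AND c) == c iff every set bit of c is also set in 888; each of the 6 set bits of 888 can independently be on or off in c.
count = 2^6 = 64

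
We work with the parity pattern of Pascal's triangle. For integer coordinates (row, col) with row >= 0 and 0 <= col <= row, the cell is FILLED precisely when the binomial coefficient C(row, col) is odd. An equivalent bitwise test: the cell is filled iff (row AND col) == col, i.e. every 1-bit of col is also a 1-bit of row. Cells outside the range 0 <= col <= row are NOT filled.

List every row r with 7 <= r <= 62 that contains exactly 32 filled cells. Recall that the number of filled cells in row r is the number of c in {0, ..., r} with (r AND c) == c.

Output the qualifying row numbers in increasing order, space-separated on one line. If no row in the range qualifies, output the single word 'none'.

Row r has 2^popcount(r) filled cells, so we need popcount(r) = log2(32) = 5.
Scan r = 7..62 and keep those with exactly 5 one-bits:
r=7=111 popcount=3 -> skip
r=8=1000 popcount=1 -> skip
r=9=1001 popcount=2 -> skip
r=10=1010 popcount=2 -> skip
r=11=1011 popcount=3 -> skip
r=12=1100 popcount=2 -> skip
r=13=1101 popcount=3 -> skip
r=14=1110 popcount=3 -> skip
r=15=1111 popcount=4 -> skip
r=16=10000 popcount=1 -> skip
r=17=10001 popcount=2 -> skip
r=18=10010 popcount=2 -> skip
r=19=10011 popcount=3 -> skip
r=20=10100 popcount=2 -> skip
r=21=10101 popcount=3 -> skip
r=22=10110 popcount=3 -> skip
r=23=10111 popcount=4 -> skip
r=24=11000 popcount=2 -> skip
r=25=11001 popcount=3 -> skip
r=26=11010 popcount=3 -> skip
r=27=11011 popcount=4 -> skip
r=28=11100 popcount=3 -> skip
r=29=11101 popcount=4 -> skip
r=30=11110 popcount=4 -> skip
r=31=11111 popcount=5 -> KEEP
r=32=100000 popcount=1 -> skip
r=33=100001 popcount=2 -> skip
r=34=100010 popcount=2 -> skip
r=35=100011 popcount=3 -> skip
r=36=100100 popcount=2 -> skip
r=37=100101 popcount=3 -> skip
r=38=100110 popcount=3 -> skip
r=39=100111 popcount=4 -> skip
r=40=101000 popcount=2 -> skip
r=41=101001 popcount=3 -> skip
r=42=101010 popcount=3 -> skip
r=43=101011 popcount=4 -> skip
r=44=101100 popcount=3 -> skip
r=45=101101 popcount=4 -> skip
r=46=101110 popcount=4 -> skip
r=47=101111 popcount=5 -> KEEP
r=48=110000 popcount=2 -> skip
r=49=110001 popcount=3 -> skip
r=50=110010 popcount=3 -> skip
r=51=110011 popcount=4 -> skip
r=52=110100 popcount=3 -> skip
r=53=110101 popcount=4 -> skip
r=54=110110 popcount=4 -> skip
r=55=110111 popcount=5 -> KEEP
r=56=111000 popcount=3 -> skip
r=57=111001 popcount=4 -> skip
r=58=111010 popcount=4 -> skip
r=59=111011 popcount=5 -> KEEP
r=60=111100 popcount=4 -> skip
r=61=111101 popcount=5 -> KEEP
r=62=111110 popcount=5 -> KEEP
Kept rows: 31 47 55 59 61 62

Answer: 31 47 55 59 61 62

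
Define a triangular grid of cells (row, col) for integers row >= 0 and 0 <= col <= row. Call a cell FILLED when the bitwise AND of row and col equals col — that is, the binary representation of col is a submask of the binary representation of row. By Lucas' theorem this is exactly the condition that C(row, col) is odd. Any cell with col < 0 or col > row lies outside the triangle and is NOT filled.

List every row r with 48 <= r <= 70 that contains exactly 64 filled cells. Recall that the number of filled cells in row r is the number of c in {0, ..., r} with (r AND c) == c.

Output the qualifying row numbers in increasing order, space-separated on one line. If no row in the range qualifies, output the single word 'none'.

Row r has 2^popcount(r) filled cells, so we need popcount(r) = log2(64) = 6.
Scan r = 48..70 and keep those with exactly 6 one-bits:
r=48=110000 popcount=2 -> skip
r=49=110001 popcount=3 -> skip
r=50=110010 popcount=3 -> skip
r=51=110011 popcount=4 -> skip
r=52=110100 popcount=3 -> skip
r=53=110101 popcount=4 -> skip
r=54=110110 popcount=4 -> skip
r=55=110111 popcount=5 -> skip
r=56=111000 popcount=3 -> skip
r=57=111001 popcount=4 -> skip
r=58=111010 popcount=4 -> skip
r=59=111011 popcount=5 -> skip
r=60=111100 popcount=4 -> skip
r=61=111101 popcount=5 -> skip
r=62=111110 popcount=5 -> skip
r=63=111111 popcount=6 -> KEEP
r=64=1000000 popcount=1 -> skip
r=65=1000001 popcount=2 -> skip
r=66=1000010 popcount=2 -> skip
r=67=1000011 popcount=3 -> skip
r=68=1000100 popcount=2 -> skip
r=69=1000101 popcount=3 -> skip
r=70=1000110 popcount=3 -> skip
Kept rows: 63

Answer: 63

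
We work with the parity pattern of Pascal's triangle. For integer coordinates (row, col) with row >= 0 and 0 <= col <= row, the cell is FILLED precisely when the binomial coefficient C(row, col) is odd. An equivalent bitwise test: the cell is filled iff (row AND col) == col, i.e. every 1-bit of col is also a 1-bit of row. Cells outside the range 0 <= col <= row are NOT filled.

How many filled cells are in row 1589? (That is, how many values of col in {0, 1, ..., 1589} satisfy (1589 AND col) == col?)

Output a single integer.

1589 in binary = 11000110101
popcount(1589) = number of 1-bits in 11000110101 = 6
A col c satisfies (1589 AND c) == c iff every set bit of c is also set in 1589; each of the 6 set bits of 1589 can independently be on or off in c.
count = 2^6 = 64

Answer: 64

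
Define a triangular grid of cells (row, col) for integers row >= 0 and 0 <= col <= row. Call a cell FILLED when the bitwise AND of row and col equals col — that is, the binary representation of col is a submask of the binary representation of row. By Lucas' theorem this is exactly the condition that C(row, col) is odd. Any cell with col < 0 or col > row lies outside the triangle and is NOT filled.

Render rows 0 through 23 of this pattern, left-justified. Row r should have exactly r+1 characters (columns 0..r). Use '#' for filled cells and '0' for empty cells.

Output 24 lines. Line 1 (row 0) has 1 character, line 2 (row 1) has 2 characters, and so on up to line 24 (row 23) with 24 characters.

Answer: #
##
#0#
####
#000#
##00##
#0#0#0#
########
#0000000#
##000000##
#0#00000#0#
####0000####
#000#000#000#
##00##00##00##
#0#0#0#0#0#0#0#
################
#000000000000000#
##00000000000000##
#0#0000000000000#0#
####000000000000####
#000#00000000000#000#
##00##0000000000##00##
#0#0#0#000000000#0#0#0#
########00000000########

Derivation:
r0=0: #
r1=1: ##
r2=10: #0#
r3=11: ####
r4=100: #000#
r5=101: ##00##
r6=110: #0#0#0#
r7=111: ########
r8=1000: #0000000#
r9=1001: ##000000##
r10=1010: #0#00000#0#
r11=1011: ####0000####
r12=1100: #000#000#000#
r13=1101: ##00##00##00##
r14=1110: #0#0#0#0#0#0#0#
r15=1111: ################
r16=10000: #000000000000000#
r17=10001: ##00000000000000##
r18=10010: #0#0000000000000#0#
r19=10011: ####000000000000####
r20=10100: #000#00000000000#000#
r21=10101: ##00##0000000000##00##
r22=10110: #0#0#0#000000000#0#0#0#
r23=10111: ########00000000########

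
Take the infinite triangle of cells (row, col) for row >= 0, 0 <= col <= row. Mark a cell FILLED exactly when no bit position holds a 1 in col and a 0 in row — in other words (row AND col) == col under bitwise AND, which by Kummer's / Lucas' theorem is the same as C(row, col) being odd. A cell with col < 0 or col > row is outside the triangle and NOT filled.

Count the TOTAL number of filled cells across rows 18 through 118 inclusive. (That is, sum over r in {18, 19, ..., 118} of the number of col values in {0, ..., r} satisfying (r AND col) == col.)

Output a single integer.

r18=10010 pc2: +4 =4
r19=10011 pc3: +8 =12
r20=10100 pc2: +4 =16
r21=10101 pc3: +8 =24
r22=10110 pc3: +8 =32
r23=10111 pc4: +16 =48
r24=11000 pc2: +4 =52
r25=11001 pc3: +8 =60
r26=11010 pc3: +8 =68
r27=11011 pc4: +16 =84
r28=11100 pc3: +8 =92
r29=11101 pc4: +16 =108
r30=11110 pc4: +16 =124
r31=11111 pc5: +32 =156
r32=100000 pc1: +2 =158
r33=100001 pc2: +4 =162
r34=100010 pc2: +4 =166
r35=100011 pc3: +8 =174
r36=100100 pc2: +4 =178
r37=100101 pc3: +8 =186
r38=100110 pc3: +8 =194
r39=100111 pc4: +16 =210
r40=101000 pc2: +4 =214
r41=101001 pc3: +8 =222
r42=101010 pc3: +8 =230
r43=101011 pc4: +16 =246
r44=101100 pc3: +8 =254
r45=101101 pc4: +16 =270
r46=101110 pc4: +16 =286
r47=101111 pc5: +32 =318
r48=110000 pc2: +4 =322
r49=110001 pc3: +8 =330
r50=110010 pc3: +8 =338
r51=110011 pc4: +16 =354
r52=110100 pc3: +8 =362
r53=110101 pc4: +16 =378
r54=110110 pc4: +16 =394
r55=110111 pc5: +32 =426
r56=111000 pc3: +8 =434
r57=111001 pc4: +16 =450
r58=111010 pc4: +16 =466
r59=111011 pc5: +32 =498
r60=111100 pc4: +16 =514
r61=111101 pc5: +32 =546
r62=111110 pc5: +32 =578
r63=111111 pc6: +64 =642
r64=1000000 pc1: +2 =644
r65=1000001 pc2: +4 =648
r66=1000010 pc2: +4 =652
r67=1000011 pc3: +8 =660
r68=1000100 pc2: +4 =664
r69=1000101 pc3: +8 =672
r70=1000110 pc3: +8 =680
r71=1000111 pc4: +16 =696
r72=1001000 pc2: +4 =700
r73=1001001 pc3: +8 =708
r74=1001010 pc3: +8 =716
r75=1001011 pc4: +16 =732
r76=1001100 pc3: +8 =740
r77=1001101 pc4: +16 =756
r78=1001110 pc4: +16 =772
r79=1001111 pc5: +32 =804
r80=1010000 pc2: +4 =808
r81=1010001 pc3: +8 =816
r82=1010010 pc3: +8 =824
r83=1010011 pc4: +16 =840
r84=1010100 pc3: +8 =848
r85=1010101 pc4: +16 =864
r86=1010110 pc4: +16 =880
r87=1010111 pc5: +32 =912
r88=1011000 pc3: +8 =920
r89=1011001 pc4: +16 =936
r90=1011010 pc4: +16 =952
r91=1011011 pc5: +32 =984
r92=1011100 pc4: +16 =1000
r93=1011101 pc5: +32 =1032
r94=1011110 pc5: +32 =1064
r95=1011111 pc6: +64 =1128
r96=1100000 pc2: +4 =1132
r97=1100001 pc3: +8 =1140
r98=1100010 pc3: +8 =1148
r99=1100011 pc4: +16 =1164
r100=1100100 pc3: +8 =1172
r101=1100101 pc4: +16 =1188
r102=1100110 pc4: +16 =1204
r103=1100111 pc5: +32 =1236
r104=1101000 pc3: +8 =1244
r105=1101001 pc4: +16 =1260
r106=1101010 pc4: +16 =1276
r107=1101011 pc5: +32 =1308
r108=1101100 pc4: +16 =1324
r109=1101101 pc5: +32 =1356
r110=1101110 pc5: +32 =1388
r111=1101111 pc6: +64 =1452
r112=1110000 pc3: +8 =1460
r113=1110001 pc4: +16 =1476
r114=1110010 pc4: +16 =1492
r115=1110011 pc5: +32 =1524
r116=1110100 pc4: +16 =1540
r117=1110101 pc5: +32 =1572
r118=1110110 pc5: +32 =1604

Answer: 1604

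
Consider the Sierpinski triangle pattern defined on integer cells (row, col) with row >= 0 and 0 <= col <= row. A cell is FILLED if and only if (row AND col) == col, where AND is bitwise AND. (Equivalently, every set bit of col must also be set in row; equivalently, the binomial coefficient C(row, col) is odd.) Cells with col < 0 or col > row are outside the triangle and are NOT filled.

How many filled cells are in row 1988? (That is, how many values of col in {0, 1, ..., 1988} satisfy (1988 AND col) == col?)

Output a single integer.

1988 in binary = 11111000100
popcount(1988) = number of 1-bits in 11111000100 = 6
A col c satisfies (1988 AND c) == c iff every set bit of c is also set in 1988; each of the 6 set bits of 1988 can independently be on or off in c.
count = 2^6 = 64

Answer: 64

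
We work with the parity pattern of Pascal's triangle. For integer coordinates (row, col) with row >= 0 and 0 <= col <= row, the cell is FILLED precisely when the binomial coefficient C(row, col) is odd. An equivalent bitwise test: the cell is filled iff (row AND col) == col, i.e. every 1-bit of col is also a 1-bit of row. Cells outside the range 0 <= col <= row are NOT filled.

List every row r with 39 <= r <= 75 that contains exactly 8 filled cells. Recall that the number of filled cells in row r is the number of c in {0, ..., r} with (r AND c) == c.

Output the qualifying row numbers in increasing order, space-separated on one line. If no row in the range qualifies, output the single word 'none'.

Row r has 2^popcount(r) filled cells, so we need popcount(r) = log2(8) = 3.
Scan r = 39..75 and keep those with exactly 3 one-bits:
r=39=100111 popcount=4 -> skip
r=40=101000 popcount=2 -> skip
r=41=101001 popcount=3 -> KEEP
r=42=101010 popcount=3 -> KEEP
r=43=101011 popcount=4 -> skip
r=44=101100 popcount=3 -> KEEP
r=45=101101 popcount=4 -> skip
r=46=101110 popcount=4 -> skip
r=47=101111 popcount=5 -> skip
r=48=110000 popcount=2 -> skip
r=49=110001 popcount=3 -> KEEP
r=50=110010 popcount=3 -> KEEP
r=51=110011 popcount=4 -> skip
r=52=110100 popcount=3 -> KEEP
r=53=110101 popcount=4 -> skip
r=54=110110 popcount=4 -> skip
r=55=110111 popcount=5 -> skip
r=56=111000 popcount=3 -> KEEP
r=57=111001 popcount=4 -> skip
r=58=111010 popcount=4 -> skip
r=59=111011 popcount=5 -> skip
r=60=111100 popcount=4 -> skip
r=61=111101 popcount=5 -> skip
r=62=111110 popcount=5 -> skip
r=63=111111 popcount=6 -> skip
r=64=1000000 popcount=1 -> skip
r=65=1000001 popcount=2 -> skip
r=66=1000010 popcount=2 -> skip
r=67=1000011 popcount=3 -> KEEP
r=68=1000100 popcount=2 -> skip
r=69=1000101 popcount=3 -> KEEP
r=70=1000110 popcount=3 -> KEEP
r=71=1000111 popcount=4 -> skip
r=72=1001000 popcount=2 -> skip
r=73=1001001 popcount=3 -> KEEP
r=74=1001010 popcount=3 -> KEEP
r=75=1001011 popcount=4 -> skip
Kept rows: 41 42 44 49 50 52 56 67 69 70 73 74

Answer: 41 42 44 49 50 52 56 67 69 70 73 74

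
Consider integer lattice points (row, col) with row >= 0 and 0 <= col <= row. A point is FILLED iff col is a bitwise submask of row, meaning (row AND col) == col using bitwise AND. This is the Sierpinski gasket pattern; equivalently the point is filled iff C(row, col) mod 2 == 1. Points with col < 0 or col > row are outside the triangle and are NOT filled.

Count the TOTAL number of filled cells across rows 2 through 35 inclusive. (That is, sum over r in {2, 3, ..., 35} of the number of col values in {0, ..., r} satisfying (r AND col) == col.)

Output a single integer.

r2=10 pc1: +2 =2
r3=11 pc2: +4 =6
r4=100 pc1: +2 =8
r5=101 pc2: +4 =12
r6=110 pc2: +4 =16
r7=111 pc3: +8 =24
r8=1000 pc1: +2 =26
r9=1001 pc2: +4 =30
r10=1010 pc2: +4 =34
r11=1011 pc3: +8 =42
r12=1100 pc2: +4 =46
r13=1101 pc3: +8 =54
r14=1110 pc3: +8 =62
r15=1111 pc4: +16 =78
r16=10000 pc1: +2 =80
r17=10001 pc2: +4 =84
r18=10010 pc2: +4 =88
r19=10011 pc3: +8 =96
r20=10100 pc2: +4 =100
r21=10101 pc3: +8 =108
r22=10110 pc3: +8 =116
r23=10111 pc4: +16 =132
r24=11000 pc2: +4 =136
r25=11001 pc3: +8 =144
r26=11010 pc3: +8 =152
r27=11011 pc4: +16 =168
r28=11100 pc3: +8 =176
r29=11101 pc4: +16 =192
r30=11110 pc4: +16 =208
r31=11111 pc5: +32 =240
r32=100000 pc1: +2 =242
r33=100001 pc2: +4 =246
r34=100010 pc2: +4 =250
r35=100011 pc3: +8 =258

Answer: 258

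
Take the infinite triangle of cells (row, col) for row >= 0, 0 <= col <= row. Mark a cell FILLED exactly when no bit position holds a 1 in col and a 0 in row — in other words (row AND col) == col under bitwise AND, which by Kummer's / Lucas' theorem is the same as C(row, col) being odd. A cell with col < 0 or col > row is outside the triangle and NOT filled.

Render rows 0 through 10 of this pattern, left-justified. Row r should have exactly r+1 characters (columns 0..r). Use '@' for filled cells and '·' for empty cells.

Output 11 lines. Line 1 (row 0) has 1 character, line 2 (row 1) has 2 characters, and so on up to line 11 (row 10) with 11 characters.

r0=0: @
r1=1: @@
r2=10: @·@
r3=11: @@@@
r4=100: @···@
r5=101: @@··@@
r6=110: @·@·@·@
r7=111: @@@@@@@@
r8=1000: @·······@
r9=1001: @@······@@
r10=1010: @·@·····@·@

Answer: @
@@
@·@
@@@@
@···@
@@··@@
@·@·@·@
@@@@@@@@
@·······@
@@······@@
@·@·····@·@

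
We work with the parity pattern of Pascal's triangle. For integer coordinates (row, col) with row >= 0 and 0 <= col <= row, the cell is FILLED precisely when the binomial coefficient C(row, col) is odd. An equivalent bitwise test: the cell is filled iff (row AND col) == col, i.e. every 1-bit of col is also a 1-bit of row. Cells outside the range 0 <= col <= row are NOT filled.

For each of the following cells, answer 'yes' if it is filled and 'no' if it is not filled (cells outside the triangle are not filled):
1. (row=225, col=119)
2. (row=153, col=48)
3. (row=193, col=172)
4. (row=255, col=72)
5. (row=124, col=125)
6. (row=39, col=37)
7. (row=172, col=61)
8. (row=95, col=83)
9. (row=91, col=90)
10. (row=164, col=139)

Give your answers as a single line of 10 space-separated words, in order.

Answer: no no no yes no yes no yes yes no

Derivation:
(225,119): row=0b11100001, col=0b1110111, row AND col = 0b1100001 = 97; 97 != 119 -> empty
(153,48): row=0b10011001, col=0b110000, row AND col = 0b10000 = 16; 16 != 48 -> empty
(193,172): row=0b11000001, col=0b10101100, row AND col = 0b10000000 = 128; 128 != 172 -> empty
(255,72): row=0b11111111, col=0b1001000, row AND col = 0b1001000 = 72; 72 == 72 -> filled
(124,125): col outside [0, 124] -> not filled
(39,37): row=0b100111, col=0b100101, row AND col = 0b100101 = 37; 37 == 37 -> filled
(172,61): row=0b10101100, col=0b111101, row AND col = 0b101100 = 44; 44 != 61 -> empty
(95,83): row=0b1011111, col=0b1010011, row AND col = 0b1010011 = 83; 83 == 83 -> filled
(91,90): row=0b1011011, col=0b1011010, row AND col = 0b1011010 = 90; 90 == 90 -> filled
(164,139): row=0b10100100, col=0b10001011, row AND col = 0b10000000 = 128; 128 != 139 -> empty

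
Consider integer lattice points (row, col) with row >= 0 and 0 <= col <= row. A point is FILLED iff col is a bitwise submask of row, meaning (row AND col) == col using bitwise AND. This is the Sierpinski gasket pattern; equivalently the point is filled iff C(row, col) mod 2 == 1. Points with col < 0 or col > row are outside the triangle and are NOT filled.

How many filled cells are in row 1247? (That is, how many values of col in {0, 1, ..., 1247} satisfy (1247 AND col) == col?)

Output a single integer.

Answer: 256

Derivation:
1247 in binary = 10011011111
popcount(1247) = number of 1-bits in 10011011111 = 8
A col c satisfies (1247 AND c) == c iff every set bit of c is also set in 1247; each of the 8 set bits of 1247 can independently be on or off in c.
count = 2^8 = 256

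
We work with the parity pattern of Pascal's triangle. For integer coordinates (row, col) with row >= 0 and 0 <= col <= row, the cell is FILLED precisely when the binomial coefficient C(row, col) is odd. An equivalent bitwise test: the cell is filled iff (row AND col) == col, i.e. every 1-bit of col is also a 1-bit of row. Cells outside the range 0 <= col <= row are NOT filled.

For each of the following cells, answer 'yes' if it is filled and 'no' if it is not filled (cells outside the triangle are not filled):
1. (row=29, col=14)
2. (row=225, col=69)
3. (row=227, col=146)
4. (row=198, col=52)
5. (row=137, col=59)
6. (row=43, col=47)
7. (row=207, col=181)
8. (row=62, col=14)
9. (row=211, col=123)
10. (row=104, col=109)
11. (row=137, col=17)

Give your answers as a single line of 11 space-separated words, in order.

(29,14): row=0b11101, col=0b1110, row AND col = 0b1100 = 12; 12 != 14 -> empty
(225,69): row=0b11100001, col=0b1000101, row AND col = 0b1000001 = 65; 65 != 69 -> empty
(227,146): row=0b11100011, col=0b10010010, row AND col = 0b10000010 = 130; 130 != 146 -> empty
(198,52): row=0b11000110, col=0b110100, row AND col = 0b100 = 4; 4 != 52 -> empty
(137,59): row=0b10001001, col=0b111011, row AND col = 0b1001 = 9; 9 != 59 -> empty
(43,47): col outside [0, 43] -> not filled
(207,181): row=0b11001111, col=0b10110101, row AND col = 0b10000101 = 133; 133 != 181 -> empty
(62,14): row=0b111110, col=0b1110, row AND col = 0b1110 = 14; 14 == 14 -> filled
(211,123): row=0b11010011, col=0b1111011, row AND col = 0b1010011 = 83; 83 != 123 -> empty
(104,109): col outside [0, 104] -> not filled
(137,17): row=0b10001001, col=0b10001, row AND col = 0b1 = 1; 1 != 17 -> empty

Answer: no no no no no no no yes no no no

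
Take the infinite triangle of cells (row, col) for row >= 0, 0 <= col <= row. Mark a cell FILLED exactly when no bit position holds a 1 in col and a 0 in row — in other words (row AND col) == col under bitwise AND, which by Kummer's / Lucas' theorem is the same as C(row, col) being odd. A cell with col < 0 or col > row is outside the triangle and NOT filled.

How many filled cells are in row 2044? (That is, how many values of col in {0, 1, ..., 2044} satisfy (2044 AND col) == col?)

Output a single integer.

2044 in binary = 11111111100
popcount(2044) = number of 1-bits in 11111111100 = 9
A col c satisfies (2044 AND c) == c iff every set bit of c is also set in 2044; each of the 9 set bits of 2044 can independently be on or off in c.
count = 2^9 = 512

Answer: 512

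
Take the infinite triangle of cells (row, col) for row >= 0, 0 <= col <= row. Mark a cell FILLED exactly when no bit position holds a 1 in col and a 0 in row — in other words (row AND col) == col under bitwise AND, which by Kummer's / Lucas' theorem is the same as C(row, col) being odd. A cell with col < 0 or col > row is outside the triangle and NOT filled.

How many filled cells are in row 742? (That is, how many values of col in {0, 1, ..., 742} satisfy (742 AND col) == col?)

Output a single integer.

Answer: 64

Derivation:
742 in binary = 1011100110
popcount(742) = number of 1-bits in 1011100110 = 6
A col c satisfies (742 AND c) == c iff every set bit of c is also set in 742; each of the 6 set bits of 742 can independently be on or off in c.
count = 2^6 = 64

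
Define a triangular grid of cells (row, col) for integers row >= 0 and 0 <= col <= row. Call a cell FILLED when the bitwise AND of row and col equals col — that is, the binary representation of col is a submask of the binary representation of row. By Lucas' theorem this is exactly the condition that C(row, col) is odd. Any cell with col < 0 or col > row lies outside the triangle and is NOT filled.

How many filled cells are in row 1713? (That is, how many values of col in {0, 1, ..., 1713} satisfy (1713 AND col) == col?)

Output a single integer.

Answer: 64

Derivation:
1713 in binary = 11010110001
popcount(1713) = number of 1-bits in 11010110001 = 6
A col c satisfies (1713 AND c) == c iff every set bit of c is also set in 1713; each of the 6 set bits of 1713 can independently be on or off in c.
count = 2^6 = 64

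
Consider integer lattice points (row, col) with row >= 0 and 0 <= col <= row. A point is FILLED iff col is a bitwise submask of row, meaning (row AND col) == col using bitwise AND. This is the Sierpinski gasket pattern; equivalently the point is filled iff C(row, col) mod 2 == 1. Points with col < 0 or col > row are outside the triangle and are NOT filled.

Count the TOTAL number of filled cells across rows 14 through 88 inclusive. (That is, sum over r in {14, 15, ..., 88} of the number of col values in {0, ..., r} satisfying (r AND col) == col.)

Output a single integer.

r14=1110 pc3: +8 =8
r15=1111 pc4: +16 =24
r16=10000 pc1: +2 =26
r17=10001 pc2: +4 =30
r18=10010 pc2: +4 =34
r19=10011 pc3: +8 =42
r20=10100 pc2: +4 =46
r21=10101 pc3: +8 =54
r22=10110 pc3: +8 =62
r23=10111 pc4: +16 =78
r24=11000 pc2: +4 =82
r25=11001 pc3: +8 =90
r26=11010 pc3: +8 =98
r27=11011 pc4: +16 =114
r28=11100 pc3: +8 =122
r29=11101 pc4: +16 =138
r30=11110 pc4: +16 =154
r31=11111 pc5: +32 =186
r32=100000 pc1: +2 =188
r33=100001 pc2: +4 =192
r34=100010 pc2: +4 =196
r35=100011 pc3: +8 =204
r36=100100 pc2: +4 =208
r37=100101 pc3: +8 =216
r38=100110 pc3: +8 =224
r39=100111 pc4: +16 =240
r40=101000 pc2: +4 =244
r41=101001 pc3: +8 =252
r42=101010 pc3: +8 =260
r43=101011 pc4: +16 =276
r44=101100 pc3: +8 =284
r45=101101 pc4: +16 =300
r46=101110 pc4: +16 =316
r47=101111 pc5: +32 =348
r48=110000 pc2: +4 =352
r49=110001 pc3: +8 =360
r50=110010 pc3: +8 =368
r51=110011 pc4: +16 =384
r52=110100 pc3: +8 =392
r53=110101 pc4: +16 =408
r54=110110 pc4: +16 =424
r55=110111 pc5: +32 =456
r56=111000 pc3: +8 =464
r57=111001 pc4: +16 =480
r58=111010 pc4: +16 =496
r59=111011 pc5: +32 =528
r60=111100 pc4: +16 =544
r61=111101 pc5: +32 =576
r62=111110 pc5: +32 =608
r63=111111 pc6: +64 =672
r64=1000000 pc1: +2 =674
r65=1000001 pc2: +4 =678
r66=1000010 pc2: +4 =682
r67=1000011 pc3: +8 =690
r68=1000100 pc2: +4 =694
r69=1000101 pc3: +8 =702
r70=1000110 pc3: +8 =710
r71=1000111 pc4: +16 =726
r72=1001000 pc2: +4 =730
r73=1001001 pc3: +8 =738
r74=1001010 pc3: +8 =746
r75=1001011 pc4: +16 =762
r76=1001100 pc3: +8 =770
r77=1001101 pc4: +16 =786
r78=1001110 pc4: +16 =802
r79=1001111 pc5: +32 =834
r80=1010000 pc2: +4 =838
r81=1010001 pc3: +8 =846
r82=1010010 pc3: +8 =854
r83=1010011 pc4: +16 =870
r84=1010100 pc3: +8 =878
r85=1010101 pc4: +16 =894
r86=1010110 pc4: +16 =910
r87=1010111 pc5: +32 =942
r88=1011000 pc3: +8 =950

Answer: 950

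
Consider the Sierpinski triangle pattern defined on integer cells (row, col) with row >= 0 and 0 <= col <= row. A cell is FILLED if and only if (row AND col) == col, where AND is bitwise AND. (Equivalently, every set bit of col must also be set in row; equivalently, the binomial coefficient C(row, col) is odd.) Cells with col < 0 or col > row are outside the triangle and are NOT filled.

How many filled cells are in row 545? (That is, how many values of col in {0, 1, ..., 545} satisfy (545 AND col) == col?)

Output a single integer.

545 in binary = 1000100001
popcount(545) = number of 1-bits in 1000100001 = 3
A col c satisfies (545 AND c) == c iff every set bit of c is also set in 545; each of the 3 set bits of 545 can independently be on or off in c.
count = 2^3 = 8

Answer: 8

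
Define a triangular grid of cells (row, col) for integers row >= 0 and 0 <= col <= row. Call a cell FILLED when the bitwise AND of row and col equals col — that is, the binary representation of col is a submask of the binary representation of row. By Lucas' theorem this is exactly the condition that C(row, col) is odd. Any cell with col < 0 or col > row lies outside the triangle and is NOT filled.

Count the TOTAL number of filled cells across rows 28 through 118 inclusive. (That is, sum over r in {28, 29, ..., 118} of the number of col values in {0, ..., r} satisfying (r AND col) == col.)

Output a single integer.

r28=11100 pc3: +8 =8
r29=11101 pc4: +16 =24
r30=11110 pc4: +16 =40
r31=11111 pc5: +32 =72
r32=100000 pc1: +2 =74
r33=100001 pc2: +4 =78
r34=100010 pc2: +4 =82
r35=100011 pc3: +8 =90
r36=100100 pc2: +4 =94
r37=100101 pc3: +8 =102
r38=100110 pc3: +8 =110
r39=100111 pc4: +16 =126
r40=101000 pc2: +4 =130
r41=101001 pc3: +8 =138
r42=101010 pc3: +8 =146
r43=101011 pc4: +16 =162
r44=101100 pc3: +8 =170
r45=101101 pc4: +16 =186
r46=101110 pc4: +16 =202
r47=101111 pc5: +32 =234
r48=110000 pc2: +4 =238
r49=110001 pc3: +8 =246
r50=110010 pc3: +8 =254
r51=110011 pc4: +16 =270
r52=110100 pc3: +8 =278
r53=110101 pc4: +16 =294
r54=110110 pc4: +16 =310
r55=110111 pc5: +32 =342
r56=111000 pc3: +8 =350
r57=111001 pc4: +16 =366
r58=111010 pc4: +16 =382
r59=111011 pc5: +32 =414
r60=111100 pc4: +16 =430
r61=111101 pc5: +32 =462
r62=111110 pc5: +32 =494
r63=111111 pc6: +64 =558
r64=1000000 pc1: +2 =560
r65=1000001 pc2: +4 =564
r66=1000010 pc2: +4 =568
r67=1000011 pc3: +8 =576
r68=1000100 pc2: +4 =580
r69=1000101 pc3: +8 =588
r70=1000110 pc3: +8 =596
r71=1000111 pc4: +16 =612
r72=1001000 pc2: +4 =616
r73=1001001 pc3: +8 =624
r74=1001010 pc3: +8 =632
r75=1001011 pc4: +16 =648
r76=1001100 pc3: +8 =656
r77=1001101 pc4: +16 =672
r78=1001110 pc4: +16 =688
r79=1001111 pc5: +32 =720
r80=1010000 pc2: +4 =724
r81=1010001 pc3: +8 =732
r82=1010010 pc3: +8 =740
r83=1010011 pc4: +16 =756
r84=1010100 pc3: +8 =764
r85=1010101 pc4: +16 =780
r86=1010110 pc4: +16 =796
r87=1010111 pc5: +32 =828
r88=1011000 pc3: +8 =836
r89=1011001 pc4: +16 =852
r90=1011010 pc4: +16 =868
r91=1011011 pc5: +32 =900
r92=1011100 pc4: +16 =916
r93=1011101 pc5: +32 =948
r94=1011110 pc5: +32 =980
r95=1011111 pc6: +64 =1044
r96=1100000 pc2: +4 =1048
r97=1100001 pc3: +8 =1056
r98=1100010 pc3: +8 =1064
r99=1100011 pc4: +16 =1080
r100=1100100 pc3: +8 =1088
r101=1100101 pc4: +16 =1104
r102=1100110 pc4: +16 =1120
r103=1100111 pc5: +32 =1152
r104=1101000 pc3: +8 =1160
r105=1101001 pc4: +16 =1176
r106=1101010 pc4: +16 =1192
r107=1101011 pc5: +32 =1224
r108=1101100 pc4: +16 =1240
r109=1101101 pc5: +32 =1272
r110=1101110 pc5: +32 =1304
r111=1101111 pc6: +64 =1368
r112=1110000 pc3: +8 =1376
r113=1110001 pc4: +16 =1392
r114=1110010 pc4: +16 =1408
r115=1110011 pc5: +32 =1440
r116=1110100 pc4: +16 =1456
r117=1110101 pc5: +32 =1488
r118=1110110 pc5: +32 =1520

Answer: 1520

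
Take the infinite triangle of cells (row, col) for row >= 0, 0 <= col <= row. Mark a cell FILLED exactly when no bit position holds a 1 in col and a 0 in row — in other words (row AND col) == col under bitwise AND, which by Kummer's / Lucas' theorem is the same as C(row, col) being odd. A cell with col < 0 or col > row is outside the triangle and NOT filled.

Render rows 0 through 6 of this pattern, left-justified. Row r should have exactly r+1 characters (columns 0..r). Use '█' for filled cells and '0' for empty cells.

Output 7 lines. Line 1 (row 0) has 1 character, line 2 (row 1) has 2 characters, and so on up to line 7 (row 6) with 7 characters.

Answer: █
██
█0█
████
█000█
██00██
█0█0█0█

Derivation:
r0=0: █
r1=1: ██
r2=10: █0█
r3=11: ████
r4=100: █000█
r5=101: ██00██
r6=110: █0█0█0█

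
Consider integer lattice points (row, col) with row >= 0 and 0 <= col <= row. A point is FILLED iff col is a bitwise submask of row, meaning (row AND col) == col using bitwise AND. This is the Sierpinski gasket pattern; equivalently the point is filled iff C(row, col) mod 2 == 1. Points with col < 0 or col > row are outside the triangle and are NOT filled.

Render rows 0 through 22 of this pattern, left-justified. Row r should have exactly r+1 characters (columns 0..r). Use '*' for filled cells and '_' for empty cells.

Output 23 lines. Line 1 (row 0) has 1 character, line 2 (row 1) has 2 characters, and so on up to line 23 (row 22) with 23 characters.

r0=0: *
r1=1: **
r2=10: *_*
r3=11: ****
r4=100: *___*
r5=101: **__**
r6=110: *_*_*_*
r7=111: ********
r8=1000: *_______*
r9=1001: **______**
r10=1010: *_*_____*_*
r11=1011: ****____****
r12=1100: *___*___*___*
r13=1101: **__**__**__**
r14=1110: *_*_*_*_*_*_*_*
r15=1111: ****************
r16=10000: *_______________*
r17=10001: **______________**
r18=10010: *_*_____________*_*
r19=10011: ****____________****
r20=10100: *___*___________*___*
r21=10101: **__**__________**__**
r22=10110: *_*_*_*_________*_*_*_*

Answer: *
**
*_*
****
*___*
**__**
*_*_*_*
********
*_______*
**______**
*_*_____*_*
****____****
*___*___*___*
**__**__**__**
*_*_*_*_*_*_*_*
****************
*_______________*
**______________**
*_*_____________*_*
****____________****
*___*___________*___*
**__**__________**__**
*_*_*_*_________*_*_*_*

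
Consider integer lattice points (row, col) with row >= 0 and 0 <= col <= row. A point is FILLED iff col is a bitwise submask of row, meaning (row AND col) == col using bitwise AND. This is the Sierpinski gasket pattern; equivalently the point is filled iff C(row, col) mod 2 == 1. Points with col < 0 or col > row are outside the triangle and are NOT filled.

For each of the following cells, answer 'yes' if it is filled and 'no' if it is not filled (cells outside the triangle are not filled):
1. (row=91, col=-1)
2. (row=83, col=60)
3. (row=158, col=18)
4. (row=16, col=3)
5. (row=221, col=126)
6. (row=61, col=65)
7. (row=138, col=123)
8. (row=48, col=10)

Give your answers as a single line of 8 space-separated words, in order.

(91,-1): col outside [0, 91] -> not filled
(83,60): row=0b1010011, col=0b111100, row AND col = 0b10000 = 16; 16 != 60 -> empty
(158,18): row=0b10011110, col=0b10010, row AND col = 0b10010 = 18; 18 == 18 -> filled
(16,3): row=0b10000, col=0b11, row AND col = 0b0 = 0; 0 != 3 -> empty
(221,126): row=0b11011101, col=0b1111110, row AND col = 0b1011100 = 92; 92 != 126 -> empty
(61,65): col outside [0, 61] -> not filled
(138,123): row=0b10001010, col=0b1111011, row AND col = 0b1010 = 10; 10 != 123 -> empty
(48,10): row=0b110000, col=0b1010, row AND col = 0b0 = 0; 0 != 10 -> empty

Answer: no no yes no no no no no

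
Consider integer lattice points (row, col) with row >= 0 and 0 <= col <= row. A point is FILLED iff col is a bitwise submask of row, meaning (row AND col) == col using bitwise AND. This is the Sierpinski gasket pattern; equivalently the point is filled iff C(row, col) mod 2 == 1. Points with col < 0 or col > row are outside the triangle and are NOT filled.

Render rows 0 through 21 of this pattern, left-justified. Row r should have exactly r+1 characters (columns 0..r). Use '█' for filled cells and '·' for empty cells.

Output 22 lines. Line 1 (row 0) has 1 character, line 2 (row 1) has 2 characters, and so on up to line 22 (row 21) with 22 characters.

Answer: █
██
█·█
████
█···█
██··██
█·█·█·█
████████
█·······█
██······██
█·█·····█·█
████····████
█···█···█···█
██··██··██··██
█·█·█·█·█·█·█·█
████████████████
█···············█
██··············██
█·█·············█·█
████············████
█···█···········█···█
██··██··········██··██

Derivation:
r0=0: █
r1=1: ██
r2=10: █·█
r3=11: ████
r4=100: █···█
r5=101: ██··██
r6=110: █·█·█·█
r7=111: ████████
r8=1000: █·······█
r9=1001: ██······██
r10=1010: █·█·····█·█
r11=1011: ████····████
r12=1100: █···█···█···█
r13=1101: ██··██··██··██
r14=1110: █·█·█·█·█·█·█·█
r15=1111: ████████████████
r16=10000: █···············█
r17=10001: ██··············██
r18=10010: █·█·············█·█
r19=10011: ████············████
r20=10100: █···█···········█···█
r21=10101: ██··██··········██··██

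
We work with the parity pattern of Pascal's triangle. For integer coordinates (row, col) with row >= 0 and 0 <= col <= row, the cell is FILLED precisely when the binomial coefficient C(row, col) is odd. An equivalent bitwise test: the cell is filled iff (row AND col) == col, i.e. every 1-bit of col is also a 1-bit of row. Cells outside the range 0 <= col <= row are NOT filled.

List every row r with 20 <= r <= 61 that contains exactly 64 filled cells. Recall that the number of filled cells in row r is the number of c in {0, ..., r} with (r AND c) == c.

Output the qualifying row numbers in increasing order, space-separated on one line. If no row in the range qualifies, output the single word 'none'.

Row r has 2^popcount(r) filled cells, so we need popcount(r) = log2(64) = 6.
Scan r = 20..61 and keep those with exactly 6 one-bits:
r=20=10100 popcount=2 -> skip
r=21=10101 popcount=3 -> skip
r=22=10110 popcount=3 -> skip
r=23=10111 popcount=4 -> skip
r=24=11000 popcount=2 -> skip
r=25=11001 popcount=3 -> skip
r=26=11010 popcount=3 -> skip
r=27=11011 popcount=4 -> skip
r=28=11100 popcount=3 -> skip
r=29=11101 popcount=4 -> skip
r=30=11110 popcount=4 -> skip
r=31=11111 popcount=5 -> skip
r=32=100000 popcount=1 -> skip
r=33=100001 popcount=2 -> skip
r=34=100010 popcount=2 -> skip
r=35=100011 popcount=3 -> skip
r=36=100100 popcount=2 -> skip
r=37=100101 popcount=3 -> skip
r=38=100110 popcount=3 -> skip
r=39=100111 popcount=4 -> skip
r=40=101000 popcount=2 -> skip
r=41=101001 popcount=3 -> skip
r=42=101010 popcount=3 -> skip
r=43=101011 popcount=4 -> skip
r=44=101100 popcount=3 -> skip
r=45=101101 popcount=4 -> skip
r=46=101110 popcount=4 -> skip
r=47=101111 popcount=5 -> skip
r=48=110000 popcount=2 -> skip
r=49=110001 popcount=3 -> skip
r=50=110010 popcount=3 -> skip
r=51=110011 popcount=4 -> skip
r=52=110100 popcount=3 -> skip
r=53=110101 popcount=4 -> skip
r=54=110110 popcount=4 -> skip
r=55=110111 popcount=5 -> skip
r=56=111000 popcount=3 -> skip
r=57=111001 popcount=4 -> skip
r=58=111010 popcount=4 -> skip
r=59=111011 popcount=5 -> skip
r=60=111100 popcount=4 -> skip
r=61=111101 popcount=5 -> skip
Kept rows: none

Answer: none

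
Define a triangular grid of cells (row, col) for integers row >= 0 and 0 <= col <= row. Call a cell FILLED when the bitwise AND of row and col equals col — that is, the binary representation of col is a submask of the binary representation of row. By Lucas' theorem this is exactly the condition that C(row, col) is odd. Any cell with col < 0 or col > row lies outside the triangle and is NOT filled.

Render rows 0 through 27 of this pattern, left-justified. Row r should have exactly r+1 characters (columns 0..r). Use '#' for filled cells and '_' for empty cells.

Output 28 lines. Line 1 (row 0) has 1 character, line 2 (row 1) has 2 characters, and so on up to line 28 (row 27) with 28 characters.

Answer: #
##
#_#
####
#___#
##__##
#_#_#_#
########
#_______#
##______##
#_#_____#_#
####____####
#___#___#___#
##__##__##__##
#_#_#_#_#_#_#_#
################
#_______________#
##______________##
#_#_____________#_#
####____________####
#___#___________#___#
##__##__________##__##
#_#_#_#_________#_#_#_#
########________########
#_______#_______#_______#
##______##______##______##
#_#_____#_#_____#_#_____#_#
####____####____####____####

Derivation:
r0=0: #
r1=1: ##
r2=10: #_#
r3=11: ####
r4=100: #___#
r5=101: ##__##
r6=110: #_#_#_#
r7=111: ########
r8=1000: #_______#
r9=1001: ##______##
r10=1010: #_#_____#_#
r11=1011: ####____####
r12=1100: #___#___#___#
r13=1101: ##__##__##__##
r14=1110: #_#_#_#_#_#_#_#
r15=1111: ################
r16=10000: #_______________#
r17=10001: ##______________##
r18=10010: #_#_____________#_#
r19=10011: ####____________####
r20=10100: #___#___________#___#
r21=10101: ##__##__________##__##
r22=10110: #_#_#_#_________#_#_#_#
r23=10111: ########________########
r24=11000: #_______#_______#_______#
r25=11001: ##______##______##______##
r26=11010: #_#_____#_#_____#_#_____#_#
r27=11011: ####____####____####____####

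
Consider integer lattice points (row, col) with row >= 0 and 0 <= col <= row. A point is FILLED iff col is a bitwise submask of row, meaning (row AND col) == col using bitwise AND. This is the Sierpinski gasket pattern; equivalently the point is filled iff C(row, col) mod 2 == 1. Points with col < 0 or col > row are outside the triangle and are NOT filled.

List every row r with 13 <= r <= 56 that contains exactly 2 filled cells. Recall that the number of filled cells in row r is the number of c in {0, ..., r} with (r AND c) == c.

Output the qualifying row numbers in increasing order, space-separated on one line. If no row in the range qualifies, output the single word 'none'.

Row r has 2^popcount(r) filled cells, so we need popcount(r) = log2(2) = 1.
Scan r = 13..56 and keep those with exactly 1 one-bits:
r=13=1101 popcount=3 -> skip
r=14=1110 popcount=3 -> skip
r=15=1111 popcount=4 -> skip
r=16=10000 popcount=1 -> KEEP
r=17=10001 popcount=2 -> skip
r=18=10010 popcount=2 -> skip
r=19=10011 popcount=3 -> skip
r=20=10100 popcount=2 -> skip
r=21=10101 popcount=3 -> skip
r=22=10110 popcount=3 -> skip
r=23=10111 popcount=4 -> skip
r=24=11000 popcount=2 -> skip
r=25=11001 popcount=3 -> skip
r=26=11010 popcount=3 -> skip
r=27=11011 popcount=4 -> skip
r=28=11100 popcount=3 -> skip
r=29=11101 popcount=4 -> skip
r=30=11110 popcount=4 -> skip
r=31=11111 popcount=5 -> skip
r=32=100000 popcount=1 -> KEEP
r=33=100001 popcount=2 -> skip
r=34=100010 popcount=2 -> skip
r=35=100011 popcount=3 -> skip
r=36=100100 popcount=2 -> skip
r=37=100101 popcount=3 -> skip
r=38=100110 popcount=3 -> skip
r=39=100111 popcount=4 -> skip
r=40=101000 popcount=2 -> skip
r=41=101001 popcount=3 -> skip
r=42=101010 popcount=3 -> skip
r=43=101011 popcount=4 -> skip
r=44=101100 popcount=3 -> skip
r=45=101101 popcount=4 -> skip
r=46=101110 popcount=4 -> skip
r=47=101111 popcount=5 -> skip
r=48=110000 popcount=2 -> skip
r=49=110001 popcount=3 -> skip
r=50=110010 popcount=3 -> skip
r=51=110011 popcount=4 -> skip
r=52=110100 popcount=3 -> skip
r=53=110101 popcount=4 -> skip
r=54=110110 popcount=4 -> skip
r=55=110111 popcount=5 -> skip
r=56=111000 popcount=3 -> skip
Kept rows: 16 32

Answer: 16 32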